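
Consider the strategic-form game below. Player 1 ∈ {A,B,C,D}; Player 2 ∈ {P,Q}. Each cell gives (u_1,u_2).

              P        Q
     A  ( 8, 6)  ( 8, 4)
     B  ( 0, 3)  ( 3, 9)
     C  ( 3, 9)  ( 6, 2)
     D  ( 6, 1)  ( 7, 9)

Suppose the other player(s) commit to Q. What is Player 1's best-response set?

u_1(A vs Q) = 8
u_1(B vs Q) = 3
u_1(C vs Q) = 6
u_1(D vs Q) = 7
max payoff 8 at {A}

argmax u_1 = {A}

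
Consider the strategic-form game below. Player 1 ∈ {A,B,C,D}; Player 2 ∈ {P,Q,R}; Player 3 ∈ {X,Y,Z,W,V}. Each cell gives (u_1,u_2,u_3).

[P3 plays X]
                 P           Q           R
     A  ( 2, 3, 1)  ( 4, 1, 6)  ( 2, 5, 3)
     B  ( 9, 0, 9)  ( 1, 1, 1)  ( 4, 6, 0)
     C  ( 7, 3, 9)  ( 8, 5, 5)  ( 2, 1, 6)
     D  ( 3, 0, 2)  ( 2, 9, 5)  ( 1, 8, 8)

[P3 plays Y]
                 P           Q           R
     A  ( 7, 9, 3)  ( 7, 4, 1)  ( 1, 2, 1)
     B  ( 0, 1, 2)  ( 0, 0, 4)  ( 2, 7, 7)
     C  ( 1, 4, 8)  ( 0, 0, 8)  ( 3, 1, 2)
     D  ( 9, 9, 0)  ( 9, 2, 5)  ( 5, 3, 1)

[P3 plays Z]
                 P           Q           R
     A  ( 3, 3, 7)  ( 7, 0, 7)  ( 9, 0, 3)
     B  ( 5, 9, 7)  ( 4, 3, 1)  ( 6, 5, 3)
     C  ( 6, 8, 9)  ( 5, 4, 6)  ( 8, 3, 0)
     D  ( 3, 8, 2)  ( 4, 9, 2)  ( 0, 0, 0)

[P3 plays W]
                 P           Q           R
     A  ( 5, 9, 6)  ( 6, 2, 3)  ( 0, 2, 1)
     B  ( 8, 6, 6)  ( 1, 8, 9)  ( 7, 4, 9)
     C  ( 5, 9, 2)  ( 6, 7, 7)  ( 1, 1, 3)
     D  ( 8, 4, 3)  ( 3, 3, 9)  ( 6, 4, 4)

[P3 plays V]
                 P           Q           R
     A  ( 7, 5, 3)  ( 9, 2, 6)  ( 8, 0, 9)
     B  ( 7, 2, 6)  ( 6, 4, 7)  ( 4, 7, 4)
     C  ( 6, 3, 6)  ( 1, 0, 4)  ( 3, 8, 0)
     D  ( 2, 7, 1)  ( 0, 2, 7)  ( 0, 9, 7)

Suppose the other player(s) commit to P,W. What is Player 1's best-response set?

u_1(A vs P,W) = 5
u_1(B vs P,W) = 8
u_1(C vs P,W) = 5
u_1(D vs P,W) = 8
max payoff 8 at {B,D}

P1 best: {B,D}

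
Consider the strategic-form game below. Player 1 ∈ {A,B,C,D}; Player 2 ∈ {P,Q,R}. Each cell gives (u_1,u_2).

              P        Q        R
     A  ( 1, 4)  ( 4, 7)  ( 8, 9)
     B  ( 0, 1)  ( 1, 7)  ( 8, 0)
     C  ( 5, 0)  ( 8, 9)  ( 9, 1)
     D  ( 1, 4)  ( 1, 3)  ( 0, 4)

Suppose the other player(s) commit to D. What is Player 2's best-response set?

P2 best: {P,R}

u_2(P vs D) = 4
u_2(Q vs D) = 3
u_2(R vs D) = 4
max payoff 4 at {P,R}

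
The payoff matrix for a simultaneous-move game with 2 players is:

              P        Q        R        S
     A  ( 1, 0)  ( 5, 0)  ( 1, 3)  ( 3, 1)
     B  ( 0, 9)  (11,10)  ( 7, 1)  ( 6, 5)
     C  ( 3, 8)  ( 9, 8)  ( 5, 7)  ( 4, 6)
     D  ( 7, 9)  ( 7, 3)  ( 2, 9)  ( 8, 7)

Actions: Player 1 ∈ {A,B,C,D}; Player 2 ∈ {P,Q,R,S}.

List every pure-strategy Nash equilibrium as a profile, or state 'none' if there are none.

PSNE = {(B,Q), (D,P)}

(A,P): not NE [P1→D gives 7>1; P2→R gives 3>0]
(A,Q): not NE [P1→B gives 11>5; P2→R gives 3>0]
(A,R): not NE [P1→B gives 7>1]
(A,S): not NE [P1→D gives 8>3; P2→R gives 3>1]
(B,P): not NE [P1→D gives 7>0; P2→Q gives 10>9]
(B,Q): NE
(B,R): not NE [P2→Q gives 10>1]
(B,S): not NE [P1→D gives 8>6; P2→Q gives 10>5]
(C,P): not NE [P1→D gives 7>3]
(C,Q): not NE [P1→B gives 11>9]
(C,R): not NE [P1→B gives 7>5; P2→Q gives 8>7]
(C,S): not NE [P1→D gives 8>4; P2→Q gives 8>6]
(D,P): NE
(D,Q): not NE [P1→B gives 11>7; P2→R gives 9>3]
(D,R): not NE [P1→B gives 7>2]
(D,S): not NE [P2→R gives 9>7]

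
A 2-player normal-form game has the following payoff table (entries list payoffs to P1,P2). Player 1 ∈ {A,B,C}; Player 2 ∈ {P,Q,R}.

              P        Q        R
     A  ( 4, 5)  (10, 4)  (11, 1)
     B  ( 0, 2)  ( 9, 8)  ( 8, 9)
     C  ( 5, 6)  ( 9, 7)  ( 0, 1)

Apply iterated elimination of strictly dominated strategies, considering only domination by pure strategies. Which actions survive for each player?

Survivors P1:{A,C} P2:{P,Q}

P1 drop B (A beats it: P:4>0 Q:10>9 R:11>8)
P2 drop R (P beats it: A:5>1 C:6>1)
P1→{A,C} P2→{P,Q}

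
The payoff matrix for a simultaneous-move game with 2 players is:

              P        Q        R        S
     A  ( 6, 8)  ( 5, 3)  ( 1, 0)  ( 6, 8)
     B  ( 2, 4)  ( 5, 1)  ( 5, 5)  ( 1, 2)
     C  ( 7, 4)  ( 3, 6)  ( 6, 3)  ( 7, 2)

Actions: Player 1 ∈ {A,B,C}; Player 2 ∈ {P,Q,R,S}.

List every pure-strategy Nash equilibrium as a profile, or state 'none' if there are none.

(A,P): not NE [P1→C gives 7>6]
(A,Q): not NE [P2→S gives 8>3]
(A,R): not NE [P1→C gives 6>1; P2→S gives 8>0]
(A,S): not NE [P1→C gives 7>6]
(B,P): not NE [P1→C gives 7>2; P2→R gives 5>4]
(B,Q): not NE [P2→R gives 5>1]
(B,R): not NE [P1→C gives 6>5]
(B,S): not NE [P1→C gives 7>1; P2→R gives 5>2]
(C,P): not NE [P2→Q gives 6>4]
(C,Q): not NE [P1→B gives 5>3]
(C,R): not NE [P2→Q gives 6>3]
(C,S): not NE [P2→Q gives 6>2]

No pure NE.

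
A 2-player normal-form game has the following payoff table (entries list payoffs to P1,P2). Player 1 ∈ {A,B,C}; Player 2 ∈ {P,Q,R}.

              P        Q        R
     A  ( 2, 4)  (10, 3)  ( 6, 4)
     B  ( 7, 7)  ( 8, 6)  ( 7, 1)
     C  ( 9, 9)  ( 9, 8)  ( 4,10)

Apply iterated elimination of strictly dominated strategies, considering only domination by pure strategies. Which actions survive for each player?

IESDS → P1:{B,C} P2:{P,R}

P2 drop Q (P beats it: A:4>3 B:7>6 C:9>8)
P1 drop A (B beats it: P:7>2 R:7>6)
P1→{B,C} P2→{P,R}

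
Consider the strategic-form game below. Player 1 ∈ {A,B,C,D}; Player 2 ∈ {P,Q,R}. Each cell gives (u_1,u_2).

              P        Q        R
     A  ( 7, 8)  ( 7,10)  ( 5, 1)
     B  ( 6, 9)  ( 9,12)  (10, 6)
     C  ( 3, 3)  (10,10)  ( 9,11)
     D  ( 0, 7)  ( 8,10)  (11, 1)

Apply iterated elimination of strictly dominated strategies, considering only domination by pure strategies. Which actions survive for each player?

Remaining: P1:{B,C,D} P2:{Q,R}

P2 drop P (Q beats it: A:10>8 B:12>9 C:10>3 D:10>7)
P1 drop A (B beats it: Q:9>7 R:10>5)
P1→{B,C,D} P2→{Q,R}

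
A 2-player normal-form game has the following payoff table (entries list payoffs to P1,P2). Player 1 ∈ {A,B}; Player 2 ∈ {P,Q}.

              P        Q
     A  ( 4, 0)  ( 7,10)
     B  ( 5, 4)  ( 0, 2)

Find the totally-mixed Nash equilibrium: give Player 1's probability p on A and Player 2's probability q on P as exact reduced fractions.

p=1/6, q=7/8

P1 indiff ⇒ q·4+(1-q)·7 = q·5+(1-q)·0 ⇒ q(-1) = (1-q)(-7) ⇒ q = 7/8
P2 indiff ⇒ p·0+(1-p)·4 = p·10+(1-p)·2 ⇒ p(-10) = (1-p)(-2) ⇒ p = 1/6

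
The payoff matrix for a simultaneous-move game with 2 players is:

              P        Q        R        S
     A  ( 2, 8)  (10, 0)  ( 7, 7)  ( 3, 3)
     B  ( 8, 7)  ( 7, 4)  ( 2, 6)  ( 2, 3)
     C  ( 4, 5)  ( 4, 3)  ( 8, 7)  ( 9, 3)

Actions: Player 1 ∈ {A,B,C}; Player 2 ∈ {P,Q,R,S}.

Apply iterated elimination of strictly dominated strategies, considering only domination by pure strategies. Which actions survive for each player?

IESDS → P1:{B,C} P2:{P,R}

P2 drop Q (P beats it: A:8>0 B:7>4 C:5>3)
P1 drop A (C beats it: P:4>2 R:8>7 S:9>3)
P2 drop S (P beats it: B:7>3 C:5>3)
P1→{B,C} P2→{P,R}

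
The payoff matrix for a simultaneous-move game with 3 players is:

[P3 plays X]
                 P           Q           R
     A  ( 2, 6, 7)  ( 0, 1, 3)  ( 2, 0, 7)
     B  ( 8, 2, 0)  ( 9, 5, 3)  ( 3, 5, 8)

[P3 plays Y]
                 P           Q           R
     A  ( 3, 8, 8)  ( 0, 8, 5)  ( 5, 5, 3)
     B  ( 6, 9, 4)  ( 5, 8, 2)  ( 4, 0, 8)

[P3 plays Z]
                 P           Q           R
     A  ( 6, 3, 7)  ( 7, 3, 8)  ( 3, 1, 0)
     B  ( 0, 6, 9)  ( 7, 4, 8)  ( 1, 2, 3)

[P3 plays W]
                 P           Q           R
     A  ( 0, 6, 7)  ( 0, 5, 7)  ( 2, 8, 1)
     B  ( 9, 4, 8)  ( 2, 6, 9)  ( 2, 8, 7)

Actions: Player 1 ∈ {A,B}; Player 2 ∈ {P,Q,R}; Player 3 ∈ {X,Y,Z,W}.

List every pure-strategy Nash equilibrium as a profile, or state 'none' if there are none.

PSNE = {(A,Q,Z), (B,R,X)}

(A,P,X): not NE [P1→B gives 8>2; P3→Y gives 8>7]
(A,P,Y): not NE [P1→B gives 6>3]
(A,P,Z): not NE [P3→Y gives 8>7]
(A,P,W): not NE [P1→B gives 9>0; P2→R gives 8>6; P3→Y gives 8>7]
(A,Q,X): not NE [P1→B gives 9>0; P2→P gives 6>1; P3→Z gives 8>3]
(A,Q,Y): not NE [P1→B gives 5>0; P3→Z gives 8>5]
(A,Q,Z): NE
(A,Q,W): not NE [P1→B gives 2>0; P2→R gives 8>5; P3→Z gives 8>7]
(A,R,X): not NE [P1→B gives 3>2; P2→P gives 6>0]
(A,R,Y): not NE [P2→Q gives 8>5; P3→X gives 7>3]
(A,R,Z): not NE [P2→Q gives 3>1; P3→X gives 7>0]
(A,R,W): not NE [P3→X gives 7>1]
(B,P,X): not NE [P2→R gives 5>2; P3→Z gives 9>0]
(B,P,Y): not NE [P3→Z gives 9>4]
(B,P,Z): not NE [P1→A gives 6>0]
(B,P,W): not NE [P2→R gives 8>4; P3→Z gives 9>8]
(B,Q,X): not NE [P3→W gives 9>3]
(B,Q,Y): not NE [P2→P gives 9>8; P3→W gives 9>2]
(B,Q,Z): not NE [P2→P gives 6>4; P3→W gives 9>8]
(B,Q,W): not NE [P2→R gives 8>6]
(B,R,X): NE
(B,R,Y): not NE [P1→A gives 5>4; P2→P gives 9>0]
(B,R,Z): not NE [P1→A gives 3>1; P2→P gives 6>2; P3→Y gives 8>3]
(B,R,W): not NE [P3→Y gives 8>7]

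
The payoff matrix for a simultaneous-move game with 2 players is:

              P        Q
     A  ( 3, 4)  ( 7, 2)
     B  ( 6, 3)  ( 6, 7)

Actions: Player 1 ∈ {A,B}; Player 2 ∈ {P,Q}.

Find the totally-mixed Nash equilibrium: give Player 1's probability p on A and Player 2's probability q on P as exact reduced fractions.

(p,q) = (2/3, 1/4)

P1 indiff ⇒ q·3+(1-q)·7 = q·6+(1-q)·6 ⇒ q(-3) = (1-q)(-1) ⇒ q = 1/4
P2 indiff ⇒ p·4+(1-p)·3 = p·2+(1-p)·7 ⇒ p(2) = (1-p)(4) ⇒ p = 2/3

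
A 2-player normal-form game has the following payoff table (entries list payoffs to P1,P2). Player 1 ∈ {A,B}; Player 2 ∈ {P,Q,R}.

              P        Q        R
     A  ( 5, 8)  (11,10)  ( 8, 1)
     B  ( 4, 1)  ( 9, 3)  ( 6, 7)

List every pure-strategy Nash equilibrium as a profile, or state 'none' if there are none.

(A,P): not NE [P2→Q gives 10>8]
(A,Q): NE
(A,R): not NE [P2→Q gives 10>1]
(B,P): not NE [P1→A gives 5>4; P2→R gives 7>1]
(B,Q): not NE [P1→A gives 11>9; P2→R gives 7>3]
(B,R): not NE [P1→A gives 8>6]

Nash profiles: (A,Q)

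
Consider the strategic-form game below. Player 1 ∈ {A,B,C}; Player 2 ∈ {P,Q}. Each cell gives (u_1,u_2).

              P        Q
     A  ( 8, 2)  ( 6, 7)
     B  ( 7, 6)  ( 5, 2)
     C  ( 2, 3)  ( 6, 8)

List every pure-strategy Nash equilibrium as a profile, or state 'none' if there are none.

NE set: (A,Q), (C,Q)

(A,P): not NE [P2→Q gives 7>2]
(A,Q): NE
(B,P): not NE [P1→A gives 8>7]
(B,Q): not NE [P1→C gives 6>5; P2→P gives 6>2]
(C,P): not NE [P1→A gives 8>2; P2→Q gives 8>3]
(C,Q): NE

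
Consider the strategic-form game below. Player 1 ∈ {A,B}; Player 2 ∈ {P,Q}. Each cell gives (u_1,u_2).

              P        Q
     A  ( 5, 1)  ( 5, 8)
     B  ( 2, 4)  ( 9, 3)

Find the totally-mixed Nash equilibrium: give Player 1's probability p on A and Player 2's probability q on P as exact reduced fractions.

P1 indiff ⇒ q·5+(1-q)·5 = q·2+(1-q)·9 ⇒ q(3) = (1-q)(4) ⇒ q = 4/7
P2 indiff ⇒ p·1+(1-p)·4 = p·8+(1-p)·3 ⇒ p(-7) = (1-p)(-1) ⇒ p = 1/8

(p,q) = (1/8, 4/7)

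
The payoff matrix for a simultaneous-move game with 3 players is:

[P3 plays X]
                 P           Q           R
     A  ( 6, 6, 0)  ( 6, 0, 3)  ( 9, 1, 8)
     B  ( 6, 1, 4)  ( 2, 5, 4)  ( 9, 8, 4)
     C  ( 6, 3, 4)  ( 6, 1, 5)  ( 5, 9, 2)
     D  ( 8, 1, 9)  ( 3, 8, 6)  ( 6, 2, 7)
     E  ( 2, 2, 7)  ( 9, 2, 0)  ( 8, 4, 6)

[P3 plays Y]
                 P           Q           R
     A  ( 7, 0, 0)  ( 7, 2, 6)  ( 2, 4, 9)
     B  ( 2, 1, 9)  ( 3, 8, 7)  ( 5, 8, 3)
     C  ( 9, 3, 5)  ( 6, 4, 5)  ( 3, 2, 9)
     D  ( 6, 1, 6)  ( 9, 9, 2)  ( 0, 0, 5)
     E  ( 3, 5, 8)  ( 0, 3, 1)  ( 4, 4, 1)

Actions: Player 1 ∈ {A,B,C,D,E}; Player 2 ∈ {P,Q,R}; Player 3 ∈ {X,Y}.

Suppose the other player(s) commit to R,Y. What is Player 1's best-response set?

argmax u_1 = {B}

u_1(A vs R,Y) = 2
u_1(B vs R,Y) = 5
u_1(C vs R,Y) = 3
u_1(D vs R,Y) = 0
u_1(E vs R,Y) = 4
max payoff 5 at {B}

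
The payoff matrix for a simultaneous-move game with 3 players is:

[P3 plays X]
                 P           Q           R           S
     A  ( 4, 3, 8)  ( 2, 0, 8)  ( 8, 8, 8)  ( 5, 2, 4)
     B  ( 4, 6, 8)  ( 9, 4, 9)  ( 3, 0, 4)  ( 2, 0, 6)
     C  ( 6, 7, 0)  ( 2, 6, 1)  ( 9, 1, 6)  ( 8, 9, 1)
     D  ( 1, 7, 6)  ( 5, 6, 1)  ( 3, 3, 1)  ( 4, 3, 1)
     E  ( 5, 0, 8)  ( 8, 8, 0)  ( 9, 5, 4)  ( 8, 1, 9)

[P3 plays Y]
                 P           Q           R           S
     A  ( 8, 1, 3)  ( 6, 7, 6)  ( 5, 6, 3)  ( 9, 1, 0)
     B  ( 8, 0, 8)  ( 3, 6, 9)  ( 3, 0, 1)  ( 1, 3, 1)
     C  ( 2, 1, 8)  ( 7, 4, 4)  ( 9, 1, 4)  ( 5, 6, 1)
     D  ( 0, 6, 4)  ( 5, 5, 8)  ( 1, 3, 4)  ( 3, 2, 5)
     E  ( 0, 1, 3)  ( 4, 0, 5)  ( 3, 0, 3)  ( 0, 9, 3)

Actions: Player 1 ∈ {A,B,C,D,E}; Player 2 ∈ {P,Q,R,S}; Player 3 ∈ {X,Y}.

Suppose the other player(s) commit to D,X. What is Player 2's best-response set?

BR_2 = {P}

u_2(P vs D,X) = 7
u_2(Q vs D,X) = 6
u_2(R vs D,X) = 3
u_2(S vs D,X) = 3
max payoff 7 at {P}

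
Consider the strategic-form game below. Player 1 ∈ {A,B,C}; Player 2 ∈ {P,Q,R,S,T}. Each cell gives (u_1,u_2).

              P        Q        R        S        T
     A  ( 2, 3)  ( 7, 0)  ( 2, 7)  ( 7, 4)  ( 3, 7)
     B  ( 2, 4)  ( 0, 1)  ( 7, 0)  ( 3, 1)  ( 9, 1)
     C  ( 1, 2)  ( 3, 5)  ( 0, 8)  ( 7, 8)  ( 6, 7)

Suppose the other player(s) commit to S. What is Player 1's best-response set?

argmax u_1 = {A,C}

u_1(A vs S) = 7
u_1(B vs S) = 3
u_1(C vs S) = 7
max payoff 7 at {A,C}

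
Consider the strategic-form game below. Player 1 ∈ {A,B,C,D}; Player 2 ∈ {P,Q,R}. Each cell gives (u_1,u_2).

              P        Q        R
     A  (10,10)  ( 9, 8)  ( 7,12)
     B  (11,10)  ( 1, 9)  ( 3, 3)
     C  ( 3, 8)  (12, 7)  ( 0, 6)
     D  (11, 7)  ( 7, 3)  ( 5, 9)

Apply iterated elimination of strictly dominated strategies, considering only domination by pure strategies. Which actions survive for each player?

Survivors P1:{A,B,D} P2:{P,R}

P2 drop Q (P beats it: A:10>8 B:10>9 C:8>7 D:7>3)
P1 drop C (A beats it: P:10>3 R:7>0)
P1→{A,B,D} P2→{P,R}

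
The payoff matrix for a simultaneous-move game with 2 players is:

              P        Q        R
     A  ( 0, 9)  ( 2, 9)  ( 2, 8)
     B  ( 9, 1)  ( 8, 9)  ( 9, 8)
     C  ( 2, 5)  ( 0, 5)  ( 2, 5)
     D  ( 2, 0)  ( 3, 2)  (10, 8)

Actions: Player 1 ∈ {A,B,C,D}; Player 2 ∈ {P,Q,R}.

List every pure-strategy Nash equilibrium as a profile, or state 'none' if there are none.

(A,P): not NE [P1→B gives 9>0]
(A,Q): not NE [P1→B gives 8>2]
(A,R): not NE [P1→D gives 10>2; P2→Q gives 9>8]
(B,P): not NE [P2→Q gives 9>1]
(B,Q): NE
(B,R): not NE [P1→D gives 10>9; P2→Q gives 9>8]
(C,P): not NE [P1→B gives 9>2]
(C,Q): not NE [P1→B gives 8>0]
(C,R): not NE [P1→D gives 10>2]
(D,P): not NE [P1→B gives 9>2; P2→R gives 8>0]
(D,Q): not NE [P1→B gives 8>3; P2→R gives 8>2]
(D,R): NE

Nash profiles: (B,Q), (D,R)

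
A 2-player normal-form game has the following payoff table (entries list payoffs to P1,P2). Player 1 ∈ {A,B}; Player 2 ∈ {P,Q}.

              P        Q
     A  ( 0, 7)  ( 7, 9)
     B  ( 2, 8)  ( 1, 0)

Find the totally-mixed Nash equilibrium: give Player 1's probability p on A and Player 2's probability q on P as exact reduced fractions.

P1 indiff ⇒ q·0+(1-q)·7 = q·2+(1-q)·1 ⇒ q(-2) = (1-q)(-6) ⇒ q = 3/4
P2 indiff ⇒ p·7+(1-p)·8 = p·9+(1-p)·0 ⇒ p(-2) = (1-p)(-8) ⇒ p = 4/5

p=4/5, q=3/4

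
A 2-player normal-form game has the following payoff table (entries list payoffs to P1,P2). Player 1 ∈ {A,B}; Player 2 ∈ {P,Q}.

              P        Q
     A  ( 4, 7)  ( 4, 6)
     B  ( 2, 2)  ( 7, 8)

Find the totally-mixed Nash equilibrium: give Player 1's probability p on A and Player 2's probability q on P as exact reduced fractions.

p=6/7, q=3/5

P1 indiff ⇒ q·4+(1-q)·4 = q·2+(1-q)·7 ⇒ q(2) = (1-q)(3) ⇒ q = 3/5
P2 indiff ⇒ p·7+(1-p)·2 = p·6+(1-p)·8 ⇒ p(1) = (1-p)(6) ⇒ p = 6/7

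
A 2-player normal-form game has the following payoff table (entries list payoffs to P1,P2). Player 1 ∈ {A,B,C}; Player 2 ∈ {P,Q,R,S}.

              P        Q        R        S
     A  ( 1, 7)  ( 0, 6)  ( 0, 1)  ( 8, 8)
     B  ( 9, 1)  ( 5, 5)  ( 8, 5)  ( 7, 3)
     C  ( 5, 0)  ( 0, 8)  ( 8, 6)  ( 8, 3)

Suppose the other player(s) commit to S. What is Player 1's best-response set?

BR_1 = {A,C}

u_1(A vs S) = 8
u_1(B vs S) = 7
u_1(C vs S) = 8
max payoff 8 at {A,C}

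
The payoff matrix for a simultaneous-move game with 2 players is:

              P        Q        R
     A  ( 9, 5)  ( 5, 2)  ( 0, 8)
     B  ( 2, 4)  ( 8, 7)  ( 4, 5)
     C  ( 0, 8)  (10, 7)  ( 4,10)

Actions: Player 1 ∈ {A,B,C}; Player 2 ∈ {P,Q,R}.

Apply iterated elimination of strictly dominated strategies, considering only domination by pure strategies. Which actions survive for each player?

P2 drop P (R beats it: A:8>5 B:5>4 C:10>8)
P1 drop A (B beats it: Q:8>5 R:4>0)
P1→{B,C} P2→{Q,R}

Survivors P1:{B,C} P2:{Q,R}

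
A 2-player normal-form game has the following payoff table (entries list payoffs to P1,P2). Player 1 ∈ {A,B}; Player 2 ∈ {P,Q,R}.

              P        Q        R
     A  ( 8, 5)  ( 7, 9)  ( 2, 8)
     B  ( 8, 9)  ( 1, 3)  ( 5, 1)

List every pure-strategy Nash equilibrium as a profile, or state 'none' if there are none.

NE set: (A,Q), (B,P)

(A,P): not NE [P2→Q gives 9>5]
(A,Q): NE
(A,R): not NE [P1→B gives 5>2; P2→Q gives 9>8]
(B,P): NE
(B,Q): not NE [P1→A gives 7>1; P2→P gives 9>3]
(B,R): not NE [P2→P gives 9>1]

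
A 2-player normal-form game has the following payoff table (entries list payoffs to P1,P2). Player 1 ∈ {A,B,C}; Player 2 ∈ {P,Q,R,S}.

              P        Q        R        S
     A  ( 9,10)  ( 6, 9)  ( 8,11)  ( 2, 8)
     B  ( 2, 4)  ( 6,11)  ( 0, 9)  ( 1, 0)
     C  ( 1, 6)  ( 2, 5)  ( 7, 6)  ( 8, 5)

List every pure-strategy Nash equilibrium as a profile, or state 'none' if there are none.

(A,P): not NE [P2→R gives 11>10]
(A,Q): not NE [P2→R gives 11>9]
(A,R): NE
(A,S): not NE [P1→C gives 8>2; P2→R gives 11>8]
(B,P): not NE [P1→A gives 9>2; P2→Q gives 11>4]
(B,Q): NE
(B,R): not NE [P1→A gives 8>0; P2→Q gives 11>9]
(B,S): not NE [P1→C gives 8>1; P2→Q gives 11>0]
(C,P): not NE [P1→A gives 9>1]
(C,Q): not NE [P1→B gives 6>2; P2→R gives 6>5]
(C,R): not NE [P1→A gives 8>7]
(C,S): not NE [P2→R gives 6>5]

NE set: (A,R), (B,Q)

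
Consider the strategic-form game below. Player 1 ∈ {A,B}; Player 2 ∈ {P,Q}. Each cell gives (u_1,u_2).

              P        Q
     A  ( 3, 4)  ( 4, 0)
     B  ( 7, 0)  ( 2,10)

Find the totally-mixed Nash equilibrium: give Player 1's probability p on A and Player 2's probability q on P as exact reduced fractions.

P1 indiff ⇒ q·3+(1-q)·4 = q·7+(1-q)·2 ⇒ q(-4) = (1-q)(-2) ⇒ q = 1/3
P2 indiff ⇒ p·4+(1-p)·0 = p·0+(1-p)·10 ⇒ p(4) = (1-p)(10) ⇒ p = 5/7

P1 mixes 5/7 on A; P2 mixes 1/3 on P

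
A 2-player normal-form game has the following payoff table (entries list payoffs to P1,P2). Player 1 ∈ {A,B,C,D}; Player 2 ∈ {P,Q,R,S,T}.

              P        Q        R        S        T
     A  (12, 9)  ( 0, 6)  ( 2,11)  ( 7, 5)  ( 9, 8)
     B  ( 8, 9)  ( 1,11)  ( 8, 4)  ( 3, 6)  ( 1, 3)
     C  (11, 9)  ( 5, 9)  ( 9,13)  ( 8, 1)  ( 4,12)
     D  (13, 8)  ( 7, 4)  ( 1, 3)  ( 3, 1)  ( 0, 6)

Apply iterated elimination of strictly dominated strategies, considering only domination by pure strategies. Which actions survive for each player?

Survivors P1:{A,C,D} P2:{P,R,T}

P1 drop B (C beats it: P:11>8 Q:5>1 R:9>8 S:8>3 T:4>1)
P2 drop Q (T beats it: A:8>6 C:12>9 D:6>4)
P2 drop S (P beats it: A:9>5 C:9>1 D:8>1)
P1→{A,C,D} P2→{P,R,T}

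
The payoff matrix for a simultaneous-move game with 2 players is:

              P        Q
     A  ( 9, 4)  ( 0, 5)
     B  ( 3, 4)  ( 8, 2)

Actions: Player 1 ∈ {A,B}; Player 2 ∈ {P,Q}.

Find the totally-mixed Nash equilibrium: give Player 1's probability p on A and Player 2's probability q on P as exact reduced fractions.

(p,q) = (2/3, 4/7)

P1 indiff ⇒ q·9+(1-q)·0 = q·3+(1-q)·8 ⇒ q(6) = (1-q)(8) ⇒ q = 4/7
P2 indiff ⇒ p·4+(1-p)·4 = p·5+(1-p)·2 ⇒ p(-1) = (1-p)(-2) ⇒ p = 2/3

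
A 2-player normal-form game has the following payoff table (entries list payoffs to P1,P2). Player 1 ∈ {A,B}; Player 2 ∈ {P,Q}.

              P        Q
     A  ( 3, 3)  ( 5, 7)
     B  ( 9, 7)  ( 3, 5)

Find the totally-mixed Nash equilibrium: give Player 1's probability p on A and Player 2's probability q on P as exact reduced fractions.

(p,q) = (1/3, 1/4)

P1 indiff ⇒ q·3+(1-q)·5 = q·9+(1-q)·3 ⇒ q(-6) = (1-q)(-2) ⇒ q = 1/4
P2 indiff ⇒ p·3+(1-p)·7 = p·7+(1-p)·5 ⇒ p(-4) = (1-p)(-2) ⇒ p = 1/3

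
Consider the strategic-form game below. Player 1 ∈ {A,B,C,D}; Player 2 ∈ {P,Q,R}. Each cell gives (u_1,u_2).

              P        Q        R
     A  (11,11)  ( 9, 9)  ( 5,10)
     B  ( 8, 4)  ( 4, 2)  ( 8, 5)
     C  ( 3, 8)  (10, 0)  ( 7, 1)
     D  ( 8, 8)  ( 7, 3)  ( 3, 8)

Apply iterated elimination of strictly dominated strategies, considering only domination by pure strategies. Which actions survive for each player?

IESDS → P1:{A,B} P2:{P,R}

P1 drop D (A beats it: P:11>8 Q:9>7 R:5>3)
P2 drop Q (P beats it: A:11>9 B:4>2 C:8>0)
P1 drop C (B beats it: P:8>3 R:8>7)
P1→{A,B} P2→{P,R}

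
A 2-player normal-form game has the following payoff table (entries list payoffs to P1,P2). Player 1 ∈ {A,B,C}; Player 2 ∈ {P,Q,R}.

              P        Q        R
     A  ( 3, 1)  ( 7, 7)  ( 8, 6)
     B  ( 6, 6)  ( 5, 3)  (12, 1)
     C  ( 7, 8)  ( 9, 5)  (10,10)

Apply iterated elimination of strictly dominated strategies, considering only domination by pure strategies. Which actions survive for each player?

P1 drop A (C beats it: P:7>3 Q:9>7 R:10>8)
P2 drop Q (P beats it: B:6>3 C:8>5)
P1→{B,C} P2→{P,R}

Survivors P1:{B,C} P2:{P,R}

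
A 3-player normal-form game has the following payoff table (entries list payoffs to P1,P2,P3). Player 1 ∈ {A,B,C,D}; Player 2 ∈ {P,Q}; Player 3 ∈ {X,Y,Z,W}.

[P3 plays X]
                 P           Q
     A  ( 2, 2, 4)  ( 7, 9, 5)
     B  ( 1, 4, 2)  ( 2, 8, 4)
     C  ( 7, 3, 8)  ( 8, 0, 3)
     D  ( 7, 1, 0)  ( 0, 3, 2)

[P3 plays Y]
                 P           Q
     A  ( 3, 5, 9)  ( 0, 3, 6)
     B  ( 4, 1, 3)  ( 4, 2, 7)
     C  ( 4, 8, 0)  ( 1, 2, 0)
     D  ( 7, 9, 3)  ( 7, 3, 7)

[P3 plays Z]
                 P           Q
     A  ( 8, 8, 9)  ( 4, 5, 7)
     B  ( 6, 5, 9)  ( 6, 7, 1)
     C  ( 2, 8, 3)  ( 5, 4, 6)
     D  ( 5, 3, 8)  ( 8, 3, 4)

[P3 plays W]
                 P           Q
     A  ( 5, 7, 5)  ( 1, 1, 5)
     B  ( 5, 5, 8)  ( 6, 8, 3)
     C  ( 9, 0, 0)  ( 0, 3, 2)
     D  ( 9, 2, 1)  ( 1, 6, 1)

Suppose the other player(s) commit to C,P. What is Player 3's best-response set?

argmax u_3 = {X}

u_3(X vs C,P) = 8
u_3(Y vs C,P) = 0
u_3(Z vs C,P) = 3
u_3(W vs C,P) = 0
max payoff 8 at {X}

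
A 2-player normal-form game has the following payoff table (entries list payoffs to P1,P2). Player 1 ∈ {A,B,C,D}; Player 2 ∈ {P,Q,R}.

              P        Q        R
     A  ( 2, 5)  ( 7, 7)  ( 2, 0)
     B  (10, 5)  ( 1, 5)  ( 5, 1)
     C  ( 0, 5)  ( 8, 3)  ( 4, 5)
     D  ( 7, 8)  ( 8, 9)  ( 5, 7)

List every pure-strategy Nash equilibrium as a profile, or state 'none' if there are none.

(A,P): not NE [P1→B gives 10>2; P2→Q gives 7>5]
(A,Q): not NE [P1→D gives 8>7]
(A,R): not NE [P1→D gives 5>2; P2→Q gives 7>0]
(B,P): NE
(B,Q): not NE [P1→D gives 8>1]
(B,R): not NE [P2→Q gives 5>1]
(C,P): not NE [P1→B gives 10>0]
(C,Q): not NE [P2→R gives 5>3]
(C,R): not NE [P1→D gives 5>4]
(D,P): not NE [P1→B gives 10>7; P2→Q gives 9>8]
(D,Q): NE
(D,R): not NE [P2→Q gives 9>7]

NE set: (B,P), (D,Q)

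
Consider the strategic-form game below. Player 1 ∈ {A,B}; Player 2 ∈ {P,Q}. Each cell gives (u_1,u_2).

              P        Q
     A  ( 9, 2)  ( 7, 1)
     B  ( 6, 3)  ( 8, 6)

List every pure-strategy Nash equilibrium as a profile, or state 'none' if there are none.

(A,P): NE
(A,Q): not NE [P1→B gives 8>7; P2→P gives 2>1]
(B,P): not NE [P1→A gives 9>6; P2→Q gives 6>3]
(B,Q): NE

PSNE = {(A,P), (B,Q)}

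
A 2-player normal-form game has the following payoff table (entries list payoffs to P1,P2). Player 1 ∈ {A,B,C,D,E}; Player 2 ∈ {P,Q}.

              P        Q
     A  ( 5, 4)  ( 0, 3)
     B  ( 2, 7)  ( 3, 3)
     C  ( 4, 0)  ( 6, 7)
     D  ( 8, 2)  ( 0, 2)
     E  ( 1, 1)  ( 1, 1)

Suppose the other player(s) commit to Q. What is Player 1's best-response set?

u_1(A vs Q) = 0
u_1(B vs Q) = 3
u_1(C vs Q) = 6
u_1(D vs Q) = 0
u_1(E vs Q) = 1
max payoff 6 at {C}

BR_1 = {C}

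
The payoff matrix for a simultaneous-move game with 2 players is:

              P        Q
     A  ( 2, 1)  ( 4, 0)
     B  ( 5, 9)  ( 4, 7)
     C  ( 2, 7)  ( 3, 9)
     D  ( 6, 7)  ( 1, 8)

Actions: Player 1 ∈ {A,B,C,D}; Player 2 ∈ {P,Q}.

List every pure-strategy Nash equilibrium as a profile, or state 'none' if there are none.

(A,P): not NE [P1→D gives 6>2]
(A,Q): not NE [P2→P gives 1>0]
(B,P): not NE [P1→D gives 6>5]
(B,Q): not NE [P2→P gives 9>7]
(C,P): not NE [P1→D gives 6>2; P2→Q gives 9>7]
(C,Q): not NE [P1→B gives 4>3]
(D,P): not NE [P2→Q gives 8>7]
(D,Q): not NE [P1→B gives 4>1]

No pure NE.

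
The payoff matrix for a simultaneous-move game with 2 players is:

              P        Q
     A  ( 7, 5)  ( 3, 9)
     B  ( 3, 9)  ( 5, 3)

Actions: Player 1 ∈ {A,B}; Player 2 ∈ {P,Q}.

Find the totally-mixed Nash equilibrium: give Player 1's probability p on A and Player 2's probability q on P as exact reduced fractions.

p=3/5, q=1/3

P1 indiff ⇒ q·7+(1-q)·3 = q·3+(1-q)·5 ⇒ q(4) = (1-q)(2) ⇒ q = 1/3
P2 indiff ⇒ p·5+(1-p)·9 = p·9+(1-p)·3 ⇒ p(-4) = (1-p)(-6) ⇒ p = 3/5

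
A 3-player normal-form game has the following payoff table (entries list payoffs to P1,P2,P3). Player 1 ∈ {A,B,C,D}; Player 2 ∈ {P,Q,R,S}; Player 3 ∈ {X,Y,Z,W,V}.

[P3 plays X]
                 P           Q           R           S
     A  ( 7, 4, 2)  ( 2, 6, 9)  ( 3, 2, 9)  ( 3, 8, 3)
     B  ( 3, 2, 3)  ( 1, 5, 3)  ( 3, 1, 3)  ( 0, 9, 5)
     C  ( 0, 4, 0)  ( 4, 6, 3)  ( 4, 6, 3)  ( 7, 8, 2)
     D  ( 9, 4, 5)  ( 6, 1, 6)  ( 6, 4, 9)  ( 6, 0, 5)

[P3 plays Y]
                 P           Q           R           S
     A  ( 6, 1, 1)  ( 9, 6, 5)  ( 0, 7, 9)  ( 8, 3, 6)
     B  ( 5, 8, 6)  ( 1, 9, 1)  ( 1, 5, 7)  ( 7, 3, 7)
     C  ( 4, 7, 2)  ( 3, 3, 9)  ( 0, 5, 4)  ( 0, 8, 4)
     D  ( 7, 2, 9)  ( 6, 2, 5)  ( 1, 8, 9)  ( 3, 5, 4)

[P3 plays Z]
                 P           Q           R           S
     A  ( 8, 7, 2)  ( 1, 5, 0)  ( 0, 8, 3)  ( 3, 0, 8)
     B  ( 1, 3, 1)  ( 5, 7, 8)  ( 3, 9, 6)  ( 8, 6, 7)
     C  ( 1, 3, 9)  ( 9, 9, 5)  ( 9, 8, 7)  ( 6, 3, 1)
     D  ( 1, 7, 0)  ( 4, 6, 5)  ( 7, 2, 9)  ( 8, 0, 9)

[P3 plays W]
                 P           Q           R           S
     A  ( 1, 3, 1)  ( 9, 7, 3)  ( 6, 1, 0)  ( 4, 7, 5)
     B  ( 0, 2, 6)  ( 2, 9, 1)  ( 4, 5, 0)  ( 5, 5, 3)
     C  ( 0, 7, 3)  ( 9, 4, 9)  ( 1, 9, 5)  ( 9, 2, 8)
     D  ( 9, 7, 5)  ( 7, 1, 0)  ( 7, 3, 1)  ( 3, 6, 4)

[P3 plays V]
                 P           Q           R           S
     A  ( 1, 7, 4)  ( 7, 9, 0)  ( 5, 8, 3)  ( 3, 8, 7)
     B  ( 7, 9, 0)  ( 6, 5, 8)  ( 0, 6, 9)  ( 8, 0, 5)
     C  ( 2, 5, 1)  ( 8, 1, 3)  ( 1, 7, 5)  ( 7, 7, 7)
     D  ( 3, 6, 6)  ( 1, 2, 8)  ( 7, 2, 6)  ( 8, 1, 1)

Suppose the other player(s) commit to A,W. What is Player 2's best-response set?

u_2(P vs A,W) = 3
u_2(Q vs A,W) = 7
u_2(R vs A,W) = 1
u_2(S vs A,W) = 7
max payoff 7 at {Q,S}

BR_2 = {Q,S}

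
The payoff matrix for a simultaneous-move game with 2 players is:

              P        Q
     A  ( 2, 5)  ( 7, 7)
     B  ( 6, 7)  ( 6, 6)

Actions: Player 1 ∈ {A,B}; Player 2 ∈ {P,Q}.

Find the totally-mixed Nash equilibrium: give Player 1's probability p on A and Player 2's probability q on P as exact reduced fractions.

P1 indiff ⇒ q·2+(1-q)·7 = q·6+(1-q)·6 ⇒ q(-4) = (1-q)(-1) ⇒ q = 1/5
P2 indiff ⇒ p·5+(1-p)·7 = p·7+(1-p)·6 ⇒ p(-2) = (1-p)(-1) ⇒ p = 1/3

p=1/3, q=1/5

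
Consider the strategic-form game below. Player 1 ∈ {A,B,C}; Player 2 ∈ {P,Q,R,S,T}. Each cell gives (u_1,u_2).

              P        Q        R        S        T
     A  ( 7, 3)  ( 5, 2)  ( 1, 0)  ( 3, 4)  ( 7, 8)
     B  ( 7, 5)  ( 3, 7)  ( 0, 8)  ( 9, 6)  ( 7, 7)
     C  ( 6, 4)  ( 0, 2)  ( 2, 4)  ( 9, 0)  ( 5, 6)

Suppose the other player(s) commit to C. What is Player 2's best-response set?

u_2(P vs C) = 4
u_2(Q vs C) = 2
u_2(R vs C) = 4
u_2(S vs C) = 0
u_2(T vs C) = 6
max payoff 6 at {T}

P2 best: {T}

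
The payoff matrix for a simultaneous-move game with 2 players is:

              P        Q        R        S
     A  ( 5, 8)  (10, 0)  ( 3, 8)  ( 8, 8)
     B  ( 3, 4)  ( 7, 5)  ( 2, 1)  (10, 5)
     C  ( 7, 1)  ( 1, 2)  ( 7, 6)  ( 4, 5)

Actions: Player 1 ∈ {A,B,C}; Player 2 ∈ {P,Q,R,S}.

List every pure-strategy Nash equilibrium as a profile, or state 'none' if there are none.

Nash profiles: (B,S), (C,R)

(A,P): not NE [P1→C gives 7>5]
(A,Q): not NE [P2→S gives 8>0]
(A,R): not NE [P1→C gives 7>3]
(A,S): not NE [P1→B gives 10>8]
(B,P): not NE [P1→C gives 7>3; P2→S gives 5>4]
(B,Q): not NE [P1→A gives 10>7]
(B,R): not NE [P1→C gives 7>2; P2→S gives 5>1]
(B,S): NE
(C,P): not NE [P2→R gives 6>1]
(C,Q): not NE [P1→A gives 10>1; P2→R gives 6>2]
(C,R): NE
(C,S): not NE [P1→B gives 10>4; P2→R gives 6>5]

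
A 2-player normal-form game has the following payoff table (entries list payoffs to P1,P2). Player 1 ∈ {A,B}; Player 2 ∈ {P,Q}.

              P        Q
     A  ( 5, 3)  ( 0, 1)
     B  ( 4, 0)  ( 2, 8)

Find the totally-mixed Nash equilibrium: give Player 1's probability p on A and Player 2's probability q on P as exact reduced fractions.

P1 indiff ⇒ q·5+(1-q)·0 = q·4+(1-q)·2 ⇒ q(1) = (1-q)(2) ⇒ q = 2/3
P2 indiff ⇒ p·3+(1-p)·0 = p·1+(1-p)·8 ⇒ p(2) = (1-p)(8) ⇒ p = 4/5

(p,q) = (4/5, 2/3)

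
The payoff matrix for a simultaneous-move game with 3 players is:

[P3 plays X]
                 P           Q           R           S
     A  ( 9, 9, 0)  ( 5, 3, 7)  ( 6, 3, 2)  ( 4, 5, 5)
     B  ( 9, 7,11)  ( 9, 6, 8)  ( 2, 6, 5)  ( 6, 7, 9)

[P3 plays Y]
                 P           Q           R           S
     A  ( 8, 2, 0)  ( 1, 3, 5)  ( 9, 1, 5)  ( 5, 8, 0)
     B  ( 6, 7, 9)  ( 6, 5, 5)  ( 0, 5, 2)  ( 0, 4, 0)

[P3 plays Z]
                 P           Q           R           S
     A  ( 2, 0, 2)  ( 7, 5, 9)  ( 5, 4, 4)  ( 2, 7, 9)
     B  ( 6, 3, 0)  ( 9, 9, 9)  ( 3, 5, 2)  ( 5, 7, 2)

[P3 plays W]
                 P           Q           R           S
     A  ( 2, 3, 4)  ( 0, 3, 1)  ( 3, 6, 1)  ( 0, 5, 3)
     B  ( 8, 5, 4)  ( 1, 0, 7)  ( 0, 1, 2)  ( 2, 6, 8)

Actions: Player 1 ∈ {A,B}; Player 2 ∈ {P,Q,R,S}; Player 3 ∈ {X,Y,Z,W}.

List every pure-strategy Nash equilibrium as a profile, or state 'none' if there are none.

PSNE = {(B,P,X), (B,Q,Z), (B,S,X)}

(A,P,X): not NE [P3→W gives 4>0]
(A,P,Y): not NE [P2→S gives 8>2; P3→W gives 4>0]
(A,P,Z): not NE [P1→B gives 6>2; P2→S gives 7>0; P3→W gives 4>2]
(A,P,W): not NE [P1→B gives 8>2; P2→R gives 6>3]
(A,Q,X): not NE [P1→B gives 9>5; P2→P gives 9>3; P3→Z gives 9>7]
(A,Q,Y): not NE [P1→B gives 6>1; P2→S gives 8>3; P3→Z gives 9>5]
(A,Q,Z): not NE [P1→B gives 9>7; P2→S gives 7>5]
(A,Q,W): not NE [P1→B gives 1>0; P2→R gives 6>3; P3→Z gives 9>1]
(A,R,X): not NE [P2→P gives 9>3; P3→Y gives 5>2]
(A,R,Y): not NE [P2→S gives 8>1]
(A,R,Z): not NE [P2→S gives 7>4; P3→Y gives 5>4]
(A,R,W): not NE [P3→Y gives 5>1]
(A,S,X): not NE [P1→B gives 6>4; P2→P gives 9>5; P3→Z gives 9>5]
(A,S,Y): not NE [P3→Z gives 9>0]
(A,S,Z): not NE [P1→B gives 5>2]
(A,S,W): not NE [P1→B gives 2>0; P2→R gives 6>5; P3→Z gives 9>3]
(B,P,X): NE
(B,P,Y): not NE [P1→A gives 8>6; P3→X gives 11>9]
(B,P,Z): not NE [P2→Q gives 9>3; P3→X gives 11>0]
(B,P,W): not NE [P2→S gives 6>5; P3→X gives 11>4]
(B,Q,X): not NE [P2→S gives 7>6; P3→Z gives 9>8]
(B,Q,Y): not NE [P2→P gives 7>5; P3→Z gives 9>5]
(B,Q,Z): NE
(B,Q,W): not NE [P2→S gives 6>0; P3→Z gives 9>7]
(B,R,X): not NE [P1→A gives 6>2; P2→S gives 7>6]
(B,R,Y): not NE [P1→A gives 9>0; P2→P gives 7>5; P3→X gives 5>2]
(B,R,Z): not NE [P1→A gives 5>3; P2→Q gives 9>5; P3→X gives 5>2]
(B,R,W): not NE [P1→A gives 3>0; P2→S gives 6>1; P3→X gives 5>2]
(B,S,X): NE
(B,S,Y): not NE [P1→A gives 5>0; P2→P gives 7>4; P3→X gives 9>0]
(B,S,Z): not NE [P2→Q gives 9>7; P3→X gives 9>2]
(B,S,W): not NE [P3→X gives 9>8]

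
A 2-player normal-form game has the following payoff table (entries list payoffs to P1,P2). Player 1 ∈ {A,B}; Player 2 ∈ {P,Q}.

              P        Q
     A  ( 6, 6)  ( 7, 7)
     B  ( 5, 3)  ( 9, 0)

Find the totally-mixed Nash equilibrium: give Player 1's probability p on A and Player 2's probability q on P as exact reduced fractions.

P1 mixes 3/4 on A; P2 mixes 2/3 on P

P1 indiff ⇒ q·6+(1-q)·7 = q·5+(1-q)·9 ⇒ q(1) = (1-q)(2) ⇒ q = 2/3
P2 indiff ⇒ p·6+(1-p)·3 = p·7+(1-p)·0 ⇒ p(-1) = (1-p)(-3) ⇒ p = 3/4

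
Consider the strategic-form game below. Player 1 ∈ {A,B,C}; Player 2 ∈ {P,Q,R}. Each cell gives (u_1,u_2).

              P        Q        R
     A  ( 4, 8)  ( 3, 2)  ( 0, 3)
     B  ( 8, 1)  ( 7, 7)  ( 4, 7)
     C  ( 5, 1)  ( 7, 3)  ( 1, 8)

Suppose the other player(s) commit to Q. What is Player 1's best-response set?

u_1(A vs Q) = 3
u_1(B vs Q) = 7
u_1(C vs Q) = 7
max payoff 7 at {B,C}

argmax u_1 = {B,C}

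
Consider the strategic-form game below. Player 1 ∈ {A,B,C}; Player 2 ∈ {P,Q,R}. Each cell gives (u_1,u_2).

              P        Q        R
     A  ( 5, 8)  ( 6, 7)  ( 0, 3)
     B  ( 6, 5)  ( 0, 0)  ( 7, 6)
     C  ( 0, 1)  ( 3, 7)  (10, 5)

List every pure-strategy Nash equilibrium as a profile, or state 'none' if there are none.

No pure NE.

(A,P): not NE [P1→B gives 6>5]
(A,Q): not NE [P2→P gives 8>7]
(A,R): not NE [P1→C gives 10>0; P2→P gives 8>3]
(B,P): not NE [P2→R gives 6>5]
(B,Q): not NE [P1→A gives 6>0; P2→R gives 6>0]
(B,R): not NE [P1→C gives 10>7]
(C,P): not NE [P1→B gives 6>0; P2→Q gives 7>1]
(C,Q): not NE [P1→A gives 6>3]
(C,R): not NE [P2→Q gives 7>5]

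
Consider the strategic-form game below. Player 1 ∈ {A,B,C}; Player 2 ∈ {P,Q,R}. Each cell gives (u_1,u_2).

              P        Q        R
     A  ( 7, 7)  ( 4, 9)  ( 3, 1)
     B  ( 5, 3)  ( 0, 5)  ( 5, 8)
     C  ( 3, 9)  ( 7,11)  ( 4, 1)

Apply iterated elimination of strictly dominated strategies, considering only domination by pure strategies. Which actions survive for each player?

P2 drop P (Q beats it: A:9>7 B:5>3 C:11>9)
P1 drop A (C beats it: Q:7>4 R:4>3)
P1→{B,C} P2→{Q,R}

IESDS → P1:{B,C} P2:{Q,R}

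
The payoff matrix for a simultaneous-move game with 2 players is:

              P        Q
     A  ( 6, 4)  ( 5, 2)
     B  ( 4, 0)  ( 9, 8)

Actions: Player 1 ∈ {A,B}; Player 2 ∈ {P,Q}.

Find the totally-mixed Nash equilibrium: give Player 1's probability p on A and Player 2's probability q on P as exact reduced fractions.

P1 indiff ⇒ q·6+(1-q)·5 = q·4+(1-q)·9 ⇒ q(2) = (1-q)(4) ⇒ q = 2/3
P2 indiff ⇒ p·4+(1-p)·0 = p·2+(1-p)·8 ⇒ p(2) = (1-p)(8) ⇒ p = 4/5

p=4/5, q=2/3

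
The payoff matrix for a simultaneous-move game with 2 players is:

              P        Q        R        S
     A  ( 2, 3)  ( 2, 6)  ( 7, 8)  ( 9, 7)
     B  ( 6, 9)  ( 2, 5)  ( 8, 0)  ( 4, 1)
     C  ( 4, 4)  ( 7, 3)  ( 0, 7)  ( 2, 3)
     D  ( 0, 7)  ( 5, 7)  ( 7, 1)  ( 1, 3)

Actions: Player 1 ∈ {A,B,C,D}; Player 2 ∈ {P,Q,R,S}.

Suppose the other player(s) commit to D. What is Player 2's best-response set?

argmax u_2 = {P,Q}

u_2(P vs D) = 7
u_2(Q vs D) = 7
u_2(R vs D) = 1
u_2(S vs D) = 3
max payoff 7 at {P,Q}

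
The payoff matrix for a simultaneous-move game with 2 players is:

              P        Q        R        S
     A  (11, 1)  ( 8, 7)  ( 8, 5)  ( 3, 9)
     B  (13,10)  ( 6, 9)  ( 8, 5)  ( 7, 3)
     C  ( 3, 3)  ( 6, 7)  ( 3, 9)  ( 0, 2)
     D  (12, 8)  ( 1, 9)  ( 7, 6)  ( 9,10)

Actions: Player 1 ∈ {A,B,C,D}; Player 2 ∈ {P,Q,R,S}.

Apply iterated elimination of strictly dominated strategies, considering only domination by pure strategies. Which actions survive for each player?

Survivors P1:{A,B,D} P2:{P,Q,S}

P1 drop C (A beats it: P:11>3 Q:8>6 R:8>3 S:3>0)
P2 drop R (Q beats it: A:7>5 B:9>5 D:9>6)
P1→{A,B,D} P2→{P,Q,S}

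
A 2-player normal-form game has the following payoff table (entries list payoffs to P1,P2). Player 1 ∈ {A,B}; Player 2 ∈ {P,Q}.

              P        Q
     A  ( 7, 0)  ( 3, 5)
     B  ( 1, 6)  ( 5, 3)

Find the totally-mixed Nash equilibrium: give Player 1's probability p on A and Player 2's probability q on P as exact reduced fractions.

P1 indiff ⇒ q·7+(1-q)·3 = q·1+(1-q)·5 ⇒ q(6) = (1-q)(2) ⇒ q = 1/4
P2 indiff ⇒ p·0+(1-p)·6 = p·5+(1-p)·3 ⇒ p(-5) = (1-p)(-3) ⇒ p = 3/8

P1 mixes 3/8 on A; P2 mixes 1/4 on P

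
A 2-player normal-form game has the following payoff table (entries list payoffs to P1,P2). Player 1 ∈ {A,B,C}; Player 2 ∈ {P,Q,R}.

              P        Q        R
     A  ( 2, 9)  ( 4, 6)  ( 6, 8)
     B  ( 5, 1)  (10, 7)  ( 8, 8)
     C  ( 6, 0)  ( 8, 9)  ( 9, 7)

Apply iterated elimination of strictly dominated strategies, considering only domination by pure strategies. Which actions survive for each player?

Remaining: P1:{B,C} P2:{Q,R}

P1 drop A (B beats it: P:5>2 Q:10>4 R:8>6)
P2 drop P (Q beats it: B:7>1 C:9>0)
P1→{B,C} P2→{Q,R}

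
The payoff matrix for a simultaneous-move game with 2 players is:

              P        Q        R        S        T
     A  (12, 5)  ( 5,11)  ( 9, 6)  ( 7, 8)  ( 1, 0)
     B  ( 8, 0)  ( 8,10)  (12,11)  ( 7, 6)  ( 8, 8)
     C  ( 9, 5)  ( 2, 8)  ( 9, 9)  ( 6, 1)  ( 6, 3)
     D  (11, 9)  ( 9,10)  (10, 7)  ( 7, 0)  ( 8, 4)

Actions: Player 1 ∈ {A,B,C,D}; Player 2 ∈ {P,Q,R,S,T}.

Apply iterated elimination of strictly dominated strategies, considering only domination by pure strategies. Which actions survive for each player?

P1 drop C (D beats it: P:11>9 Q:9>2 R:10>9 S:7>6 T:8>6)
P2 drop P (Q beats it: A:11>5 B:10>0 D:10>9)
P2 drop S (Q beats it: A:11>8 B:10>6 D:10>0)
P1 drop A (B beats it: Q:8>5 R:12>9 T:8>1)
P2 drop T (Q beats it: B:10>8 D:10>4)
P1→{B,D} P2→{Q,R}

Remaining: P1:{B,D} P2:{Q,R}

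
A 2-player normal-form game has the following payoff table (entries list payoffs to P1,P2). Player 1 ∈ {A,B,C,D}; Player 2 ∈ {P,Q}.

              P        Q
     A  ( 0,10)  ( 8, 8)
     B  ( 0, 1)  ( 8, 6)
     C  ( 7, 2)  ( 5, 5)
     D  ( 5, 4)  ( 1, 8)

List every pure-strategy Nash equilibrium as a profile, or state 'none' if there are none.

Nash profiles: (B,Q)

(A,P): not NE [P1→C gives 7>0]
(A,Q): not NE [P2→P gives 10>8]
(B,P): not NE [P1→C gives 7>0; P2→Q gives 6>1]
(B,Q): NE
(C,P): not NE [P2→Q gives 5>2]
(C,Q): not NE [P1→B gives 8>5]
(D,P): not NE [P1→C gives 7>5; P2→Q gives 8>4]
(D,Q): not NE [P1→B gives 8>1]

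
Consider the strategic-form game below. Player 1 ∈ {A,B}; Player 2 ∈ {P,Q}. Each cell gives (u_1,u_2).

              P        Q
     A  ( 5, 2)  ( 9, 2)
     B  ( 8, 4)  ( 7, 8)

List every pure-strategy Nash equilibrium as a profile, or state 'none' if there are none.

(A,P): not NE [P1→B gives 8>5]
(A,Q): NE
(B,P): not NE [P2→Q gives 8>4]
(B,Q): not NE [P1→A gives 9>7]

Nash profiles: (A,Q)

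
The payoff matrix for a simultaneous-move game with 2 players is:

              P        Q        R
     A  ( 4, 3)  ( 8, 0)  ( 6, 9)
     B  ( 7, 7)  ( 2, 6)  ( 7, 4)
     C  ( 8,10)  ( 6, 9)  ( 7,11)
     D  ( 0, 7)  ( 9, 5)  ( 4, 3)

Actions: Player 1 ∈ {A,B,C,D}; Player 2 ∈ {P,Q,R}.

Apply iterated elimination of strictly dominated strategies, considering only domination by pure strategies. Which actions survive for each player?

P2 drop Q (P beats it: A:3>0 B:7>6 C:10>9 D:7>5)
P1 drop A (B beats it: P:7>4 R:7>6)
P1 drop D (B beats it: P:7>0 R:7>4)
P1→{B,C} P2→{P,R}

Survivors P1:{B,C} P2:{P,R}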